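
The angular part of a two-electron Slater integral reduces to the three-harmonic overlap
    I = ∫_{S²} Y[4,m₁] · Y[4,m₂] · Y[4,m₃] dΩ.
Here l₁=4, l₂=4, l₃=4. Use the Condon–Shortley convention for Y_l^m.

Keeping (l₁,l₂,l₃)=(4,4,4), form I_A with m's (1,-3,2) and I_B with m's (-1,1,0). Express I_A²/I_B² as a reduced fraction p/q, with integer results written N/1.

Same 4,4,4: normalisation and zero-m 3j drop out of the ratio.
A: Δ: 4! 4! 4! / 13! → 1/450450; sum: t=0:+1/864 t=1:−1/576 = -1/1728; 3j²(4 4 4; 1 -3 2) = Δ·Π!·Σ² = 5/1287  (sign -1)
B: Δ: 4! 4! 4! / 13! → 1/450450; sum: t=1:−1/3456 t=2:+1/144 t=3:−1/96 t=4:+1/864 = -1/384; 3j²(4 4 4; -1 1 0) = Δ·Π!·Σ² = 9/2002  (sign -1)
I_A²/I_B² = (5/1287)/(9/2002) = 70/81

70/81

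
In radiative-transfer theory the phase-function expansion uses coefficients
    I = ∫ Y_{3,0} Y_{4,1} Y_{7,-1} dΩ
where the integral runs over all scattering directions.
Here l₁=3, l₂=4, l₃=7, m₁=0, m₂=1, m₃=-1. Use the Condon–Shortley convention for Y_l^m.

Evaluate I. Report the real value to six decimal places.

-0.225497

m-sum 0 ✓  L=14 even ✓  1≤7≤7 ✓
Π(2lᵢ+1) = 7×9×15 = 945
triangle coeff Δ(3,4,7) = 1/45045
Σ_t [0,0]: t=0:+1/20736 = 1/20736
(3j)²=35/1287 [(3 4 7; 0 0 0)], sign=-1
Σ_t [0,0]: t=0:+1/25920 = 1/25920
(3j)²=32/1287 [(3 4 7; 0 1 -1)], sign=+1
⇒ 4πI² = 39200/61347
I = (-1)√(39200/61347/(4π)) = -0.22549735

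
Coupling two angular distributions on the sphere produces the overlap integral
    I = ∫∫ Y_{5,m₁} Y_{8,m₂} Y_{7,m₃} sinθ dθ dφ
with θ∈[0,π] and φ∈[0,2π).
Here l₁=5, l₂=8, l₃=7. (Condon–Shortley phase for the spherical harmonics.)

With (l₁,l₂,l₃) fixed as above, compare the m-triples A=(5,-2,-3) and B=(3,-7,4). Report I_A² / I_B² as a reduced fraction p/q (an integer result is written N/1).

1750/1573

Shared (l₁,l₂,l₃)=(5,8,7): N and (l;000)² cancel in I_A²/I_B².
A: Δ = 6!·4!·10!/21! = 1/814773960; Racah Σ t=0..0: t=0:+1/298598400 = 1/298598400; ⇒ 3j(5 8 7; 5 -2 -3)² = 525/46189, sgn +1
B: Δ = 6!·4!·10!/21! = 1/814773960; Racah Σ t=0..1: t=0:+1/1045094400 t=1:−1/2612736000 = 1/1741824000; ⇒ 3j(5 8 7; 3 -7 4)² = 33/3230, sgn -1
I_A²/I_B² = (525/46189)/(33/3230) = 1750/1573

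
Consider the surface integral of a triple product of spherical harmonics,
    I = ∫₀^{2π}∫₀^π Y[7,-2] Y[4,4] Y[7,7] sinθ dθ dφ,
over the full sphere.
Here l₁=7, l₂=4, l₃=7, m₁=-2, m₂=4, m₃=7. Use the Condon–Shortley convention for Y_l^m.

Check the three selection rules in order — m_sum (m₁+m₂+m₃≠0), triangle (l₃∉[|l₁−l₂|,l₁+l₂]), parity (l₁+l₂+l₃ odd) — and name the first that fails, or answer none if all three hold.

Σmᵢ = 9  ✗
l₃∈[|l₁−l₂|,l₁+l₂]=[3,11], have l₃=7
Σlᵢ = 18 ⇒ even

m_sum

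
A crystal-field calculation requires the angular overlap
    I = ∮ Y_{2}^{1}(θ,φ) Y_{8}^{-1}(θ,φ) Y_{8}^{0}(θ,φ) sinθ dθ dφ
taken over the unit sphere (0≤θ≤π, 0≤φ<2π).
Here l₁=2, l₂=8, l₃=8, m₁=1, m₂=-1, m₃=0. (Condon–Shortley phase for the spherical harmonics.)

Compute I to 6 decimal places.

-0.023001

Checks pass: Σm=0; 18 even; l₃=8∈[6,10].
(2·2+1)(2·8+1)(2·8+1) = 1445
Δ: 2! 2! 14! / 19! → 1/348840
sum: t=0:+1/116121600 t=1:−1/25401600 t=2:+1/116121600 = -1/45158400
3j²(2 8 8; 0 0 0) = Δ·Π!·Σ² = 24/1615  (sign -1)
sum: t=0:+1/50803200 t=1:−1/58060800 = 1/406425600
3j²(2 8 8; 1 -1 0) = Δ·Π!·Σ² = 1/3230  (sign +1)
combine: 4πI² = 1445·24/1615·1/3230 = 12/1805
take √, sign -1: I = -0.02300102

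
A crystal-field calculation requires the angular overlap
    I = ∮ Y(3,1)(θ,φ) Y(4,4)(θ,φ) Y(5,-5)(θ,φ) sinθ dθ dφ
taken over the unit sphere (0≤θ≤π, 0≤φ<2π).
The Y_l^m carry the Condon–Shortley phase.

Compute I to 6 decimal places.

Checks pass: Σm=0; 12 even; l₃=5∈[1,7].
(2·3+1)(2·4+1)(2·5+1) = 693
Δ: 2! 4! 6! / 13! → 1/180180
sum: t=0:+1/576 t=1:−1/144 t=2:+1/576 = -1/288
3j²(3 4 5; 0 0 0) = Δ·Π!·Σ² = 20/1001  (sign +1)
sum: t=2:+1/34560 = 1/34560
3j²(3 4 5; 1 4 -5) = Δ·Π!·Σ² = 14/429  (sign +1)
combine: 4πI² = 693·20/1001·14/429 = 840/1859
take √, sign +1: I = 0.18962475

0.189625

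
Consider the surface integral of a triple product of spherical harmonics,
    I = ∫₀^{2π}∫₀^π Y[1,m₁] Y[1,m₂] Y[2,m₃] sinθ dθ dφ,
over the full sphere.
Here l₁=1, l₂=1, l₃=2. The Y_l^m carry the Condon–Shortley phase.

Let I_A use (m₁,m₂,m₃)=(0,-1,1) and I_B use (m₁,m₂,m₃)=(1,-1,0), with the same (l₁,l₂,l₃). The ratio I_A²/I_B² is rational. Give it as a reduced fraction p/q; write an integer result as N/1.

3/1

l's match ⇒ only the (l;m) 3-j factors differ between A and B.
A: triangle coeff Δ(1,1,2) = 1/30; Σ_t [0,0]: t=0:+1/2 = 1/2; (3j)²=1/10 [(1 1 2; 0 -1 1)], sign=-1
B: triangle coeff Δ(1,1,2) = 1/30; Σ_t [0,0]: t=0:+1/4 = 1/4; (3j)²=1/30 [(1 1 2; 1 -1 0)], sign=+1
I_A²/I_B² = (1/10)/(1/30) = 3/1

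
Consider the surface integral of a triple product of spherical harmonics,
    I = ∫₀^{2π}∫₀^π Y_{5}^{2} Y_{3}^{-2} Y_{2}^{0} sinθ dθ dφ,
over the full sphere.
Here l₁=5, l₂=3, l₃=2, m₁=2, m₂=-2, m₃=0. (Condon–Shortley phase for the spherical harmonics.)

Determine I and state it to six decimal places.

0.190188

m-sum 0 ✓  L=10 even ✓  2≤2≤8 ✓
Π(2lᵢ+1) = 11×7×5 = 385
triangle coeff Δ(5,3,2) = 1/2310
Σ_t [3,3]: t=3:−1/144 = -1/144
(3j)²=10/231 [(5 3 2; 0 0 0)], sign=-1
Σ_t [1,1]: t=1:−1/480 = -1/480
(3j)²=3/110 [(5 3 2; 2 -2 0)], sign=-1
⇒ 4πI² = 5/11
I = (+1)√(5/11/(4π)) = 0.19018827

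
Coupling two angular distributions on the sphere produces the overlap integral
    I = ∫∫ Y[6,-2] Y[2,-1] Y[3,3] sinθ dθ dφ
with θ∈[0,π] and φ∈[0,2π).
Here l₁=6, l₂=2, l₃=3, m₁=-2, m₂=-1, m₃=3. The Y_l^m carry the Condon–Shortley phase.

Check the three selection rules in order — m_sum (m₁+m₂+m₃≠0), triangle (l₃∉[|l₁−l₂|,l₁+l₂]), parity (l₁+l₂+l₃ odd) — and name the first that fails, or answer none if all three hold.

m₁+m₂+m₃ = -2 − 1 + 3 = 0  ✓
triangle: |6−2|=4 ≤ l₃=3 ≤ 6+2=8  ✗
parity: l₁+l₂+l₃ = 11 is odd

triangle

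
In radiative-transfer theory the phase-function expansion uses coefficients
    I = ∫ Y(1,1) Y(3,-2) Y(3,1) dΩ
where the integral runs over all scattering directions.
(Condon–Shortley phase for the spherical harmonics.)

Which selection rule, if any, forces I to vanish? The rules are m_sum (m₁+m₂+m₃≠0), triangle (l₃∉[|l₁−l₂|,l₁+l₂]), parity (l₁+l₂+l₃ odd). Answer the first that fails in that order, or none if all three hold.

parity

azimuthal sum: 1 − 2 + 1 = 0  ✓
2 ≤ 3 ≤ 4 (triangle on l)  ✓
L = 1 + 3 + 3 = 7 (odd)  ✗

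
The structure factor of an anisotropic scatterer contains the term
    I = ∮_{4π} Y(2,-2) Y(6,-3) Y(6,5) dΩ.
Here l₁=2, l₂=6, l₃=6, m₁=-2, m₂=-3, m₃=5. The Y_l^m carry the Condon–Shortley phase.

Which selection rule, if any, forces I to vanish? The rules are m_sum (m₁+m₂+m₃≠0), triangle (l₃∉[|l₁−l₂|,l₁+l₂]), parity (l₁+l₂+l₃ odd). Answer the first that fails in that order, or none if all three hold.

none

Σmᵢ = 0  ✓
l₃∈[|l₁−l₂|,l₁+l₂]=[4,8], have l₃=6  ✓
Σlᵢ = 14 ⇒ even  ✓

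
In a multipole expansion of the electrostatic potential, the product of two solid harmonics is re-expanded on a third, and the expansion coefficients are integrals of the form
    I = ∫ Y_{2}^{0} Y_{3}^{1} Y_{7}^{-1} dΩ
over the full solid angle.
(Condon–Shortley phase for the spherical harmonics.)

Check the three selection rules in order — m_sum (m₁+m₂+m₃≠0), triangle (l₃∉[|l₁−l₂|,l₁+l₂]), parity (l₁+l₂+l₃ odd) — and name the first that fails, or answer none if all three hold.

triangle

m₁+m₂+m₃ = 0 + 1 − 1 = 0  ✓
triangle: |2−3|=1 ≤ l₃=7 ≤ 2+3=5  ✗
parity: l₁+l₂+l₃ = 12 is even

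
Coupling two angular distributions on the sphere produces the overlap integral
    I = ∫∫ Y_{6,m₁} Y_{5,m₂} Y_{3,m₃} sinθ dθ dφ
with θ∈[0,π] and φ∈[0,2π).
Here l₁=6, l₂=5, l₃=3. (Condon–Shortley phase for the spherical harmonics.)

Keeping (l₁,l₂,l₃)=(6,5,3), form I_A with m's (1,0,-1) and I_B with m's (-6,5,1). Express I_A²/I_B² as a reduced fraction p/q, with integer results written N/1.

Same 6,5,3: normalisation and zero-m 3j drop out of the ratio.
A: Δ: 8! 4! 2! / 15! → 1/675675; sum: t=3:−1/5760 t=4:+1/3456 t=5:−1/34560 = 1/11520; 3j²(6 5 3; 1 0 -1) = Δ·Π!·Σ² = 2/429  (sign +1)
B: Δ: 8! 4! 2! / 15! → 1/675675; sum: t=8:+1/1935360 = 1/1935360; 3j²(6 5 3; -6 5 1) = Δ·Π!·Σ² = 3/91  (sign +1)
I_A²/I_B² = (2/429)/(3/91) = 14/99

14/99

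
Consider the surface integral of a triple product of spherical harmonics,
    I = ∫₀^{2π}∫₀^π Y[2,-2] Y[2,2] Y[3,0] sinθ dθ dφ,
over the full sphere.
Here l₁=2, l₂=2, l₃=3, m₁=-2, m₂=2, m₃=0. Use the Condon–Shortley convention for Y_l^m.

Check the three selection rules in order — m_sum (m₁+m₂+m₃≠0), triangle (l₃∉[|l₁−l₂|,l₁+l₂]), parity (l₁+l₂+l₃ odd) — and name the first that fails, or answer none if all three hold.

m₁+m₂+m₃ = -2 + 2 + 0 = 0  ✓
triangle: |2−2|=0 ≤ l₃=3 ≤ 2+2=4  ✓
parity: l₁+l₂+l₃ = 7 is odd  ✗

parity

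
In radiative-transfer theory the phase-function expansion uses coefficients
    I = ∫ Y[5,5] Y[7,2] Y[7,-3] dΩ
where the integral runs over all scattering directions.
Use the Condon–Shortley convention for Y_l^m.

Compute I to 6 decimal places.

0.000000

Σmᵢ = 4 ≠ 0, so the φ-integral vanishes; I = 0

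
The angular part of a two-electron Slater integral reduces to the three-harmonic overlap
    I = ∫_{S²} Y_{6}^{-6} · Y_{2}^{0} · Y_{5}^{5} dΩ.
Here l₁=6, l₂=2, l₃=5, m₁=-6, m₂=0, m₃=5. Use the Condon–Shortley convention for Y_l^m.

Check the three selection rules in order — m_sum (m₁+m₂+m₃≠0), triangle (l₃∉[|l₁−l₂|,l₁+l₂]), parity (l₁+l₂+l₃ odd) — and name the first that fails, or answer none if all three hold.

m_sum

Σmᵢ = -1  ✗
l₃∈[|l₁−l₂|,l₁+l₂]=[4,8], have l₃=5
Σlᵢ = 13 ⇒ odd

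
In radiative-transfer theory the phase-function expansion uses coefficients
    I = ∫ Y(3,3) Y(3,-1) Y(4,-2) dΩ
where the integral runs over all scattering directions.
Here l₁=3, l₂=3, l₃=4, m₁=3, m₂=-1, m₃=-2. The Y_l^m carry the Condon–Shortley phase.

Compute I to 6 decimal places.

m-sum 0 ✓  L=10 even ✓  0≤4≤6 ✓
Π(2lᵢ+1) = 7×7×9 = 441
triangle coeff Δ(3,3,4) = 1/34650
Σ_t [0,2]: t=0:+1/72 t=1:−1/16 t=2:+1/72 = -5/144
(3j)²=2/77 [(3 3 4; 0 0 0)], sign=-1
Σ_t [0,0]: t=0:+1/192 = 1/192
(3j)²=3/77 [(3 3 4; 3 -1 -2)], sign=+1
⇒ 4πI² = 54/121
I = (-1)√(54/121/(4π)) = -0.18845135

-0.188451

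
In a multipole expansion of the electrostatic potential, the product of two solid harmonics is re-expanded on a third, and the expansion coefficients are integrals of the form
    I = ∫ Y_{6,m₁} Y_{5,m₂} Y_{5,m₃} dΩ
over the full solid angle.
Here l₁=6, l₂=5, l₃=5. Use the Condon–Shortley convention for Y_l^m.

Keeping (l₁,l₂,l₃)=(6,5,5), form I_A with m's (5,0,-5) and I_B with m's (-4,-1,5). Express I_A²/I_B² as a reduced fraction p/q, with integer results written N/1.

11/15

l's match ⇒ only the (l;m) 3-j factors differ between A and B.
A: triangle coeff Δ(6,5,5) = 1/28588560; Σ_t [1,1]: t=1:−1/2073600 = -1/2073600; (3j)²=15/884 [(6 5 5; 5 0 -5)], sign=-1
B: triangle coeff Δ(6,5,5) = 1/28588560; Σ_t [4,4]: t=4:+1/829440 = 1/829440; (3j)²=225/9724 [(6 5 5; -4 -1 5)], sign=+1
I_A²/I_B² = (15/884)/(225/9724) = 11/15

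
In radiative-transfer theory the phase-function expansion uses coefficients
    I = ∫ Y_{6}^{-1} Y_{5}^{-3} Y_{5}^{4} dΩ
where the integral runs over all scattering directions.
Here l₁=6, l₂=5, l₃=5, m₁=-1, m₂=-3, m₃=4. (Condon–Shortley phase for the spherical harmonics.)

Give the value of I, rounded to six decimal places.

Checks pass: Σm=0; 16 even; l₃=5∈[1,11].
(2·6+1)(2·5+1)(2·5+1) = 1573
Δ: 6! 6! 4! / 17! → 1/28588560
sum: t=1:−1/345600 t=2:+1/13824 t=3:−1/5184 t=4:+1/13824 t=5:−1/345600 = -7/129600
3j²(6 5 5; 0 0 0) = Δ·Π!·Σ² = 80/7293  (sign +1)
sum: t=1:−1/518400 t=2:+1/138240 = 11/2073600
3j²(6 5 5; -1 -3 4) = Δ·Π!·Σ² = 77/4420  (sign -1)
combine: 4πI² = 1573·80/7293·77/4420 = 3388/11271
take √, sign -1: I = -0.15466268

-0.154663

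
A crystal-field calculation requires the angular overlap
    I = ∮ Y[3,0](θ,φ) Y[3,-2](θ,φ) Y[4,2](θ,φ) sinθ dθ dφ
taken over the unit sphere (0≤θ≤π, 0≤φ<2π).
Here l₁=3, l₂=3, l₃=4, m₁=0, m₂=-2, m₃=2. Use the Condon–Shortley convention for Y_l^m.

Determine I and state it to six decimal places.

m-sum 0 ✓  L=10 even ✓  0≤4≤6 ✓
Π(2lᵢ+1) = 7×7×9 = 441
triangle coeff Δ(3,3,4) = 1/34650
Σ_t [0,2]: t=0:+1/72 t=1:−1/16 t=2:+1/72 = -5/144
(3j)²=2/77 [(3 3 4; 0 0 0)], sign=-1
Σ_t [0,1]: t=0:+1/72 t=1:−1/96 = 1/288
(3j)²=1/462 [(3 3 4; 0 -2 2)], sign=+1
⇒ 4πI² = 3/121
I = (-1)√(3/121/(4π)) = -0.04441841

-0.044418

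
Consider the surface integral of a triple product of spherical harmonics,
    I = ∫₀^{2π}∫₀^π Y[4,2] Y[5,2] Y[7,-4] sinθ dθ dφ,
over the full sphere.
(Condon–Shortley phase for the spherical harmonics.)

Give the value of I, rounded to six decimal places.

Checks pass: Σm=0; 16 even; l₃=7∈[1,9].
(2·4+1)(2·5+1)(2·7+1) = 1485
Δ: 2! 6! 8! / 17! → 1/6126120
sum: t=0:+1/69120 t=1:−1/20736 t=2:+1/69120 = -1/51840
3j²(4 5 7; 0 0 0) = Δ·Π!·Σ² = 280/21879  (sign +1)
sum: t=0:+1/483840 t=1:−1/172800 t=2:+1/1036800 = -1/362880
3j²(4 5 7; 2 2 -4) = Δ·Π!·Σ² = 20/1547  (sign +1)
combine: 4πI² = 1485·280/21879·20/1547 = 12000/48841
take √, sign +1: I = 0.13982777

0.139828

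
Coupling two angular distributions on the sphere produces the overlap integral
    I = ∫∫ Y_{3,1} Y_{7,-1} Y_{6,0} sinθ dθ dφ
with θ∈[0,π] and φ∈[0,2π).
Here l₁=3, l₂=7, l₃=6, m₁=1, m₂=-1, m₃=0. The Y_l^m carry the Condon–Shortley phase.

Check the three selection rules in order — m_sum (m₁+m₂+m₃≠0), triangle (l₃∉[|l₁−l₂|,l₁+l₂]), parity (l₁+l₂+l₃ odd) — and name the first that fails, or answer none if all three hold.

m₁+m₂+m₃ = 1 − 1 + 0 = 0  ✓
triangle: |3−7|=4 ≤ l₃=6 ≤ 3+7=10  ✓
parity: l₁+l₂+l₃ = 16 is even  ✓

none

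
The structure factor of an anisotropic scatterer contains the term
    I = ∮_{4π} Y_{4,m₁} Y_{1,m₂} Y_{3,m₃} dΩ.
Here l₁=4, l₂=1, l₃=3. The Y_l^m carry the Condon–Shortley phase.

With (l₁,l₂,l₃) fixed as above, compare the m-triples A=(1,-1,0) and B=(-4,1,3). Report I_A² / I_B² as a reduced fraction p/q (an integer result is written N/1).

5/14

Same 4,1,3: normalisation and zero-m 3j drop out of the ratio.
A: Δ: 2! 6! 0! / 9! → 1/252; sum: t=0:+1/72 = 1/72; 3j²(4 1 3; 1 -1 0) = Δ·Π!·Σ² = 5/126  (sign -1)
B: Δ: 2! 6! 0! / 9! → 1/252; sum: t=2:+1/1440 = 1/1440; 3j²(4 1 3; -4 1 3) = Δ·Π!·Σ² = 1/9  (sign +1)
I_A²/I_B² = (5/126)/(1/9) = 5/14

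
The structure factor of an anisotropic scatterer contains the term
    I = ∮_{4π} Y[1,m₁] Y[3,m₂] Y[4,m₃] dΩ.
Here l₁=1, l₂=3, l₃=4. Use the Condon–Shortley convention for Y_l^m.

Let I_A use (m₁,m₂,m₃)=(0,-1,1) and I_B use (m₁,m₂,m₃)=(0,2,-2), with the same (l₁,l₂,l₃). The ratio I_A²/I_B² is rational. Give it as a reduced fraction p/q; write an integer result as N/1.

Shared (l₁,l₂,l₃)=(1,3,4): N and (l;000)² cancel in I_A²/I_B².
A: Δ = 0!·2!·6!/9! = 1/252; Racah Σ t=0..0: t=0:+1/48 = 1/48; ⇒ 3j(1 3 4; 0 -1 1)² = 5/84, sgn -1
B: Δ = 0!·2!·6!/9! = 1/252; Racah Σ t=0..0: t=0:+1/120 = 1/120; ⇒ 3j(1 3 4; 0 2 -2)² = 1/21, sgn +1
I_A²/I_B² = (5/84)/(1/21) = 5/4

5/4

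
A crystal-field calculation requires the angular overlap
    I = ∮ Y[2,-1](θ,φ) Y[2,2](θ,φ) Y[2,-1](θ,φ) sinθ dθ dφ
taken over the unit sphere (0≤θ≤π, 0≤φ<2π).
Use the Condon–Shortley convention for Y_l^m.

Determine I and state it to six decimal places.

0.220728

m-sum 0 ✓  L=6 even ✓  0≤2≤4 ✓
Π(2lᵢ+1) = 5×5×5 = 125
triangle coeff Δ(2,2,2) = 1/630
Σ_t [0,2]: t=0:+1/8 t=1:−1/1 t=2:+1/8 = -3/4
(3j)²=2/35 [(2 2 2; 0 0 0)], sign=-1
Σ_t [2,2]: t=2:+1/4 = 1/4
(3j)²=3/35 [(2 2 2; -1 2 -1)], sign=-1
⇒ 4πI² = 30/49
I = (+1)√(30/49/(4π)) = 0.22072812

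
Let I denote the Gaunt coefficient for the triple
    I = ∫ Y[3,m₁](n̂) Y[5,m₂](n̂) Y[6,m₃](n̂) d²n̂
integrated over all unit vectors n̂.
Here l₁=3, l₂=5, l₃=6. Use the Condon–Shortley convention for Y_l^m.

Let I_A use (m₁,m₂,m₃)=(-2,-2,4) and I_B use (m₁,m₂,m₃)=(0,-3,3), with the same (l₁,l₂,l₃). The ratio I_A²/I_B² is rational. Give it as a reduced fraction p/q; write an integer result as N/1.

Same 3,5,6: normalisation and zero-m 3j drop out of the ratio.
A: Δ: 2! 4! 8! / 15! → 1/675675; sum: t=1:−1/34560 t=2:+1/60480 = -1/80640; 3j²(3 5 6; -2 -2 4) = Δ·Π!·Σ² = 6/1001  (sign -1)
B: Δ: 2! 4! 8! / 15! → 1/675675; sum: t=0:+1/17280 t=1:−1/20160 t=2:+1/483840 = 1/96768; 3j²(3 5 6; 0 -3 3) = Δ·Π!·Σ² = 1/1001  (sign -1)
I_A²/I_B² = (6/1001)/(1/1001) = 6/1

6/1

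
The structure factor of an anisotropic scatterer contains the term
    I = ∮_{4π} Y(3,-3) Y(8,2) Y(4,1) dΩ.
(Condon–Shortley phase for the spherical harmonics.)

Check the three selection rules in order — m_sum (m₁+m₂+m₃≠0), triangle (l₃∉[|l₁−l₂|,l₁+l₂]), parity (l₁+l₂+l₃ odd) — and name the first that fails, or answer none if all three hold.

triangle

azimuthal sum: -3 + 2 + 1 = 0  ✓
5 ≤ 4 ≤ 11 (triangle on l)  ✗
L = 3 + 8 + 4 = 15 (odd)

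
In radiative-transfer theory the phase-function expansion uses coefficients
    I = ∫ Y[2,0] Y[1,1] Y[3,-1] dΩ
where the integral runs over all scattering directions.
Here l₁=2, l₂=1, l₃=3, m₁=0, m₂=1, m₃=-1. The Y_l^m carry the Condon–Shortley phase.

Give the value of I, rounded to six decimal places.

-0.202301

Checks pass: Σm=0; 6 even; l₃=3∈[1,3].
(2·2+1)(2·1+1)(2·3+1) = 105
Δ: 0! 4! 2! / 7! → 1/105
sum: t=0:+1/4 = 1/4
3j²(2 1 3; 0 0 0) = Δ·Π!·Σ² = 3/35  (sign -1)
sum: t=0:+1/8 = 1/8
3j²(2 1 3; 0 1 -1) = Δ·Π!·Σ² = 2/35  (sign +1)
combine: 4πI² = 105·3/35·2/35 = 18/35
take √, sign -1: I = -0.20230066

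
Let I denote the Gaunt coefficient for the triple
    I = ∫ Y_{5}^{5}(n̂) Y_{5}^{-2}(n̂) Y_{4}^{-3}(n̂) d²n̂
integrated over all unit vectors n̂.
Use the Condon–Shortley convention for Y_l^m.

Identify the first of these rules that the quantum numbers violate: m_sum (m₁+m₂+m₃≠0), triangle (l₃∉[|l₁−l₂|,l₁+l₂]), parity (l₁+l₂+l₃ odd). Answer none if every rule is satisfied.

Σmᵢ = 0  ✓
l₃∈[|l₁−l₂|,l₁+l₂]=[0,10], have l₃=4  ✓
Σlᵢ = 14 ⇒ even  ✓

none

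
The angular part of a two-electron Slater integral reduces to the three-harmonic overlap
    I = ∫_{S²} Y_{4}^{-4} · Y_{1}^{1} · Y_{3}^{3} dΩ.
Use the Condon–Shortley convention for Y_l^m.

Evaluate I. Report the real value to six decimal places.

Checks pass: Σm=0; 8 even; l₃=3∈[3,5].
(2·4+1)(2·1+1)(2·3+1) = 189
Δ: 2! 6! 0! / 9! → 1/252
sum: t=1:−1/36 = -1/36
3j²(4 1 3; 0 0 0) = Δ·Π!·Σ² = 4/63  (sign +1)
sum: t=2:+1/1440 = 1/1440
3j²(4 1 3; -4 1 3) = Δ·Π!·Σ² = 1/9  (sign +1)
combine: 4πI² = 189·4/63·1/9 = 4/3
take √, sign +1: I = 0.32573501

0.325735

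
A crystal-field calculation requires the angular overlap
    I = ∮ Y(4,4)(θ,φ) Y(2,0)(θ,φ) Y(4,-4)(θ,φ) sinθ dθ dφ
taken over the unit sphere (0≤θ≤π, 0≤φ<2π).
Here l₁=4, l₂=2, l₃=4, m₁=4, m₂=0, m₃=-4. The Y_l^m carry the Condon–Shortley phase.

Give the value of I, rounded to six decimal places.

Checks pass: Σm=0; 10 even; l₃=4∈[2,6].
(2·4+1)(2·2+1)(2·4+1) = 405
Δ: 2! 6! 2! / 11! → 1/13860
sum: t=0:+1/192 t=1:−1/36 t=2:+1/192 = -5/288
3j²(4 2 4; 0 0 0) = Δ·Π!·Σ² = 20/693  (sign -1)
sum: t=0:+1/2880 = 1/2880
3j²(4 2 4; 4 0 -4) = Δ·Π!·Σ² = 28/495  (sign +1)
combine: 4πI² = 405·20/693·28/495 = 80/121
take √, sign -1: I = -0.22937568

-0.229376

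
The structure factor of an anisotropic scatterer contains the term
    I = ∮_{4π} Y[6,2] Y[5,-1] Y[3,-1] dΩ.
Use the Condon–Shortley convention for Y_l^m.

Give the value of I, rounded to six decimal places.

0.134828

Rules hold: Σm=0, L=14 even, 1≤3≤11.
N = 13·11·7 = 1001
Δ = 8!·4!·2!/15! = 1/675675
Racah Σ t=3..5: t=3:−1/8640 t=4:+1/2304 t=5:−1/8640 = 7/34560
⇒ 3j(6 5 3; 0 0 0)² = 7/429, sgn -1
Racah Σ t=2..4: t=2:+1/11520 t=3:−1/4320 t=4:+1/27648 = -1/9216
⇒ 3j(6 5 3; 2 -1 -1)² = 2/143, sgn -1
4πI² = N·(3j₀)²·(3jₘ)² = 98/429
I = +1·√(0.228438/4π) = 0.13482780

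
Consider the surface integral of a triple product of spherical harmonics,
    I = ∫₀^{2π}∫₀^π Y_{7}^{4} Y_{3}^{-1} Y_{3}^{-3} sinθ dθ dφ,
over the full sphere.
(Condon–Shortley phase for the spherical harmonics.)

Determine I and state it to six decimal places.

|7−3|≤3≤7+3 violated ⇒ I = 0

0.000000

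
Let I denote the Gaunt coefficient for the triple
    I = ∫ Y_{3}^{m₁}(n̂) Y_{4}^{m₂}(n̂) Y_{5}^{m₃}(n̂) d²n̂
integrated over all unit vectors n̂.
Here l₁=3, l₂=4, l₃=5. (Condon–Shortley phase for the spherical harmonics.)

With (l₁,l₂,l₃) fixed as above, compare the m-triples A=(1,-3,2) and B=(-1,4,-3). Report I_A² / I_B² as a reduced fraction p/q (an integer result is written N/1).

49/48

l's match ⇒ only the (l;m) 3-j factors differ between A and B.
A: triangle coeff Δ(3,4,5) = 1/180180; Σ_t [0,1]: t=0:+1/960 t=1:−1/4320 = 7/8640; (3j)²=343/12870 [(3 4 5; 1 -3 2)], sign=-1
B: triangle coeff Δ(3,4,5) = 1/180180; Σ_t [2,2]: t=2:+1/5760 = 1/5760; (3j)²=56/2145 [(3 4 5; -1 4 -3)], sign=+1
I_A²/I_B² = (343/12870)/(56/2145) = 49/48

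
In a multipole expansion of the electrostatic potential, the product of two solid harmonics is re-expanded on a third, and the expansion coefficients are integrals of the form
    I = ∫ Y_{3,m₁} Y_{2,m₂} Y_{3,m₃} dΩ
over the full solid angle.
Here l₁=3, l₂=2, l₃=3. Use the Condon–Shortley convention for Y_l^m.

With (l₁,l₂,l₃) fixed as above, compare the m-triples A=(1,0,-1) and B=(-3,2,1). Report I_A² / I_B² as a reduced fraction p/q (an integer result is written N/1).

Shared (l₁,l₂,l₃)=(3,2,3): N and (l;000)² cancel in I_A²/I_B².
A: Δ = 2!·4!·2!/9! = 1/3780; Racah Σ t=0..2: t=0:+1/16 t=1:−1/6 t=2:+1/96 = -3/32; ⇒ 3j(3 2 3; 1 0 -1)² = 3/140, sgn -1
B: Δ = 2!·4!·2!/9! = 1/3780; Racah Σ t=2..2: t=2:+1/96 = 1/96; ⇒ 3j(3 2 3; -3 2 1)² = 1/42, sgn +1
I_A²/I_B² = (3/140)/(1/42) = 9/10

9/10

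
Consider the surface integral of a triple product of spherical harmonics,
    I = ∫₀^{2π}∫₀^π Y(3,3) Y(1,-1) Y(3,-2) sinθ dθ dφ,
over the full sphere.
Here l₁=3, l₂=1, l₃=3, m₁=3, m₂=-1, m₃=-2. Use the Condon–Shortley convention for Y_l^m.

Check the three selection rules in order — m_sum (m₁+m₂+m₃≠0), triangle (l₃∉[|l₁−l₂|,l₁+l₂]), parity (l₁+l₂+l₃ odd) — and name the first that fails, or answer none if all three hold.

azimuthal sum: 3 − 1 − 2 = 0  ✓
2 ≤ 3 ≤ 4 (triangle on l)  ✓
L = 3 + 1 + 3 = 7 (odd)  ✗

parity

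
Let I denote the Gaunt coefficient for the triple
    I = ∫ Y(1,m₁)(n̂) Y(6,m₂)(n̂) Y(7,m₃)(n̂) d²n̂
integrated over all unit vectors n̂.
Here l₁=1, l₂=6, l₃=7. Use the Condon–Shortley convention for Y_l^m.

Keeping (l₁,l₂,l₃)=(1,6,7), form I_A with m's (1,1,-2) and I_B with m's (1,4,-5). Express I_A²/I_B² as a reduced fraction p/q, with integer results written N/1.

6/11

l's match ⇒ only the (l;m) 3-j factors differ between A and B.
A: triangle coeff Δ(1,6,7) = 1/1365; Σ_t [0,0]: t=0:+1/1209600 = 1/1209600; (3j)²=12/455 [(1 6 7; 1 1 -2)], sign=-1
B: triangle coeff Δ(1,6,7) = 1/1365; Σ_t [0,0]: t=0:+1/14515200 = 1/14515200; (3j)²=22/455 [(1 6 7; 1 4 -5)], sign=+1
I_A²/I_B² = (12/455)/(22/455) = 6/11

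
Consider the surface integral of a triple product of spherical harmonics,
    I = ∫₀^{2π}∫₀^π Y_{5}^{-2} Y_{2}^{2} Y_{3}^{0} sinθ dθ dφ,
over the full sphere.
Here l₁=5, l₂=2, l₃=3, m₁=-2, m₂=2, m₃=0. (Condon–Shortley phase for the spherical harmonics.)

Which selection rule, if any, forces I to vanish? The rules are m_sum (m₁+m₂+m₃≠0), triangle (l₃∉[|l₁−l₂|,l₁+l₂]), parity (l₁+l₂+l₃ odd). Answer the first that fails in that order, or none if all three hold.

m₁+m₂+m₃ = -2 + 2 + 0 = 0  ✓
triangle: |5−2|=3 ≤ l₃=3 ≤ 5+2=7  ✓
parity: l₁+l₂+l₃ = 10 is even  ✓

none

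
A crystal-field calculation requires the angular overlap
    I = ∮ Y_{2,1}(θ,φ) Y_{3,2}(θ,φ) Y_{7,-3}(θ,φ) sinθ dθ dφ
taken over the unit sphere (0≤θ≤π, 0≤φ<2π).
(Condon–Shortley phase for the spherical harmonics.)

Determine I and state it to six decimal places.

0.000000

l₃=7 ∉ [1,5] — triangle fails ⇒ I = 0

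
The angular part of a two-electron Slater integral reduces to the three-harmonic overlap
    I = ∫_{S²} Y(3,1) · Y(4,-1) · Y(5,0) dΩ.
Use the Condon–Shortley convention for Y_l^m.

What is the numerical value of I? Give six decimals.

-0.009577

Checks pass: Σm=0; 12 even; l₃=5∈[1,7].
(2·3+1)(2·4+1)(2·5+1) = 693
Δ: 2! 4! 6! / 13! → 1/180180
sum: t=0:+1/576 t=1:−1/144 t=2:+1/576 = -1/288
3j²(3 4 5; 0 0 0) = Δ·Π!·Σ² = 20/1001  (sign +1)
sum: t=0:+1/288 t=1:−1/288 t=2:+1/5760 = 1/5760
3j²(3 4 5; 1 -1 0) = Δ·Π!·Σ² = 1/12012  (sign -1)
combine: 4πI² = 693·20/1001·1/12012 = 15/13013
take √, sign -1: I = -0.00957750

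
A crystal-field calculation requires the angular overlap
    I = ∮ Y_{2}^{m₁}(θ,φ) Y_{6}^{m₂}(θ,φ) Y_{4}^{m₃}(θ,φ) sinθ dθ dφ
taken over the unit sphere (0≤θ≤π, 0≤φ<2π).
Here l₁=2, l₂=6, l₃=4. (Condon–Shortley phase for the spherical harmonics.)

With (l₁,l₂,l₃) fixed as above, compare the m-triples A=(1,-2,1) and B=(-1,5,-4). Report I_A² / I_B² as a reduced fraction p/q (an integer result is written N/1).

l's match ⇒ only the (l;m) 3-j factors differ between A and B.
A: triangle coeff Δ(2,6,4) = 1/6435; Σ_t [1,1]: t=1:−1/4320 = -1/4320; (3j)²=224/6435 [(2 6 4; 1 -2 1)], sign=+1
B: triangle coeff Δ(2,6,4) = 1/6435; Σ_t [3,3]: t=3:−1/241920 = -1/241920; (3j)²=1/39 [(2 6 4; -1 5 -4)], sign=-1
I_A²/I_B² = (224/6435)/(1/39) = 224/165

224/165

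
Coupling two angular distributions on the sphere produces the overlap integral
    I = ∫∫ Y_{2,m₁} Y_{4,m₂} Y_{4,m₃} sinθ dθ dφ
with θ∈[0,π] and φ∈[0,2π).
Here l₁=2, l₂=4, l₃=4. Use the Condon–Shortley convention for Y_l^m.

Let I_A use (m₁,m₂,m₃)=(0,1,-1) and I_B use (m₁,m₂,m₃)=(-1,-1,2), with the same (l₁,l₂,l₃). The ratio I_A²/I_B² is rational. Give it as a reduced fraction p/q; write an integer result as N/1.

l's match ⇒ only the (l;m) 3-j factors differ between A and B.
A: triangle coeff Δ(2,4,4) = 1/13860; Σ_t [0,2]: t=0:+1/480 t=1:−1/48 t=2:+1/144 = -17/1440; (3j)²=289/13860 [(2 4 4; 0 1 -1)], sign=+1
B: triangle coeff Δ(2,4,4) = 1/13860; Σ_t [1,2]: t=1:−1/96 t=2:+1/240 = -1/160; (3j)²=27/1540 [(2 4 4; -1 -1 2)], sign=-1
I_A²/I_B² = (289/13860)/(27/1540) = 289/243

289/243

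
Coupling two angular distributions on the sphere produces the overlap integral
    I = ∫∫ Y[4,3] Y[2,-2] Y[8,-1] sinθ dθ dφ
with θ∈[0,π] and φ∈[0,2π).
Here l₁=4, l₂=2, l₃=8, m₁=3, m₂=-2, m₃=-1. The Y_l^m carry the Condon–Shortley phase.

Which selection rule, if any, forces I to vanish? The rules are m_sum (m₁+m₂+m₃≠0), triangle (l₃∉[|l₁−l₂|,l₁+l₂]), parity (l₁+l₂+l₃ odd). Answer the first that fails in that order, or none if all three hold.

triangle

Σmᵢ = 0  ✓
l₃∈[|l₁−l₂|,l₁+l₂]=[2,6], have l₃=8  ✗
Σlᵢ = 14 ⇒ even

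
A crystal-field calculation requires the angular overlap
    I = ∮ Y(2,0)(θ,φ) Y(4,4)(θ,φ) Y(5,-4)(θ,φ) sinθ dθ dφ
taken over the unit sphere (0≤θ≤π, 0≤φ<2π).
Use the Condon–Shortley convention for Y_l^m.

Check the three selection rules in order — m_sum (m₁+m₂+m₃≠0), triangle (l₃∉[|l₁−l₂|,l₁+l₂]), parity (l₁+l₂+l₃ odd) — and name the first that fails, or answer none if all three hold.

Σmᵢ = 0  ✓
l₃∈[|l₁−l₂|,l₁+l₂]=[2,6], have l₃=5  ✓
Σlᵢ = 11 ⇒ odd  ✗

parity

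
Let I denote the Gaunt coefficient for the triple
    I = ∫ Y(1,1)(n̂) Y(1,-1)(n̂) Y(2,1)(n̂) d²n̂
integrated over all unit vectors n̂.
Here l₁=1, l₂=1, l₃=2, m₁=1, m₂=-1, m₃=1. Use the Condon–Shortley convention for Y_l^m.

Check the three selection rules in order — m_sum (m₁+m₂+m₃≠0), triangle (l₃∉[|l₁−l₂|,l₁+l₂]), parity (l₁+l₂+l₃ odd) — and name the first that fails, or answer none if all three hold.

azimuthal sum: 1 − 1 + 1 = 1  ✗
0 ≤ 2 ≤ 2 (triangle on l)
L = 1 + 1 + 2 = 4 (even)

m_sum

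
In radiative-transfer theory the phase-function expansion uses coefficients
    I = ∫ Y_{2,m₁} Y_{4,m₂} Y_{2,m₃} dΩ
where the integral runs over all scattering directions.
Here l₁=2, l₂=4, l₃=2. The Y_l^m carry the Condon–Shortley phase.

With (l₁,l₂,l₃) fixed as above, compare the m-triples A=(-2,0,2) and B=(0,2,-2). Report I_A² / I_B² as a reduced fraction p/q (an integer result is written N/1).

l's match ⇒ only the (l;m) 3-j factors differ between A and B.
A: triangle coeff Δ(2,4,2) = 1/630; Σ_t [4,4]: t=4:+1/576 = 1/576; (3j)²=1/630 [(2 4 2; -2 0 2)], sign=+1
B: triangle coeff Δ(2,4,2) = 1/630; Σ_t [2,2]: t=2:+1/96 = 1/96; (3j)²=1/42 [(2 4 2; 0 2 -2)], sign=+1
I_A²/I_B² = (1/630)/(1/42) = 1/15

1/15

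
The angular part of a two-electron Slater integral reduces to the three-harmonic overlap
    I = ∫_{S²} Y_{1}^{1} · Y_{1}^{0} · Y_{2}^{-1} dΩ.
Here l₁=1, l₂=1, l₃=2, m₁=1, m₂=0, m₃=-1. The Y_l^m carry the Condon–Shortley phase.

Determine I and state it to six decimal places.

m-sum 0 ✓  L=4 even ✓  0≤2≤2 ✓
Π(2lᵢ+1) = 3×3×5 = 45
triangle coeff Δ(1,1,2) = 1/30
Σ_t [0,0]: t=0:+1/1 = 1/1
(3j)²=2/15 [(1 1 2; 0 0 0)], sign=+1
Σ_t [0,0]: t=0:+1/2 = 1/2
(3j)²=1/10 [(1 1 2; 1 0 -1)], sign=-1
⇒ 4πI² = 3/5
I = (-1)√(3/5/(4π)) = -0.21850969

-0.218510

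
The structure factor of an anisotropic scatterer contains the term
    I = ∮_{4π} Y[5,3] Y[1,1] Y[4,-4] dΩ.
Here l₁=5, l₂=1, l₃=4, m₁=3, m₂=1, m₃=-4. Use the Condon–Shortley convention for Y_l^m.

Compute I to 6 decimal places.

-0.049106

m-sum 0 ✓  L=10 even ✓  4≤4≤6 ✓
Π(2lᵢ+1) = 11×3×9 = 297
triangle coeff Δ(5,1,4) = 1/495
Σ_t [1,1]: t=1:−1/576 = -1/576
(3j)²=5/99 [(5 1 4; 0 0 0)], sign=-1
Σ_t [2,2]: t=2:+1/80640 = 1/80640
(3j)²=1/495 [(5 1 4; 3 1 -4)], sign=+1
⇒ 4πI² = 1/33
I = (-1)√(1/33/(4π)) = -0.04910640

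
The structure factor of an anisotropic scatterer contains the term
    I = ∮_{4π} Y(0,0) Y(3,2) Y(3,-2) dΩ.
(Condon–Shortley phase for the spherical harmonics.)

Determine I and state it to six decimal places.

Rules hold: Σm=0, L=6 even, 3≤3≤3.
N = 1·7·7 = 49
Δ = 0!·0!·6!/7! = 1/7
Racah Σ t=0..0: t=0:+1/36 = 1/36
⇒ 3j(0 3 3; 0 0 0)² = 1/7, sgn -1
Racah Σ t=0..0: t=0:+1/120 = 1/120
⇒ 3j(0 3 3; 0 2 -2)² = 1/7, sgn -1
4πI² = N·(3j₀)²·(3jₘ)² = 1/1
I = +1·√(1/4π) = 0.28209479

0.282095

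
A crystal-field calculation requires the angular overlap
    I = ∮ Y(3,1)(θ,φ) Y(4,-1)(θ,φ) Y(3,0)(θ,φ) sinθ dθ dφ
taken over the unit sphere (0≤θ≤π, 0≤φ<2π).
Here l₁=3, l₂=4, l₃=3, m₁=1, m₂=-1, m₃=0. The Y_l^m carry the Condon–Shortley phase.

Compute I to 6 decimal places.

-0.099323

m-sum 0 ✓  L=10 even ✓  1≤3≤7 ✓
Π(2lᵢ+1) = 7×9×7 = 441
triangle coeff Δ(3,4,3) = 1/34650
Σ_t [1,3]: t=1:−1/72 t=2:+1/16 t=3:−1/72 = 5/144
(3j)²=2/77 [(3 4 3; 0 0 0)], sign=-1
Σ_t [0,2]: t=0:+1/288 t=1:−1/24 t=2:+1/48 = -5/288
(3j)²=5/462 [(3 4 3; 1 -1 0)], sign=+1
⇒ 4πI² = 15/121
I = (-1)√(15/121/(4π)) = -0.09932258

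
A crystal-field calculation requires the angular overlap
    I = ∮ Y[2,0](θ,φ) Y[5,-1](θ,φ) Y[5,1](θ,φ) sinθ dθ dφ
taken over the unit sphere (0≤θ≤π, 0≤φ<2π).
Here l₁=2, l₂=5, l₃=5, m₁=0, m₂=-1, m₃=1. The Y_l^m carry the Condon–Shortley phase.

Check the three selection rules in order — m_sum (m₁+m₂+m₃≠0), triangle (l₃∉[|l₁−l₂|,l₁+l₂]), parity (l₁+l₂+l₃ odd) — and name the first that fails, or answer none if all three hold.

none

Σmᵢ = 0  ✓
l₃∈[|l₁−l₂|,l₁+l₂]=[3,7], have l₃=5  ✓
Σlᵢ = 12 ⇒ even  ✓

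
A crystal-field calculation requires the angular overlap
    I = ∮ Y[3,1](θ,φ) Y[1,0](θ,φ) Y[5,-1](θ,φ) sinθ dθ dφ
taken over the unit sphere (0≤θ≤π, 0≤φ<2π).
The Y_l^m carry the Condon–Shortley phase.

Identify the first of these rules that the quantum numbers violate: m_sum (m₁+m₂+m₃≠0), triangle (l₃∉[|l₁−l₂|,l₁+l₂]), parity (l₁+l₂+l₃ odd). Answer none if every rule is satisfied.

triangle

azimuthal sum: 1 + 0 − 1 = 0  ✓
2 ≤ 5 ≤ 4 (triangle on l)  ✗
L = 3 + 1 + 5 = 9 (odd)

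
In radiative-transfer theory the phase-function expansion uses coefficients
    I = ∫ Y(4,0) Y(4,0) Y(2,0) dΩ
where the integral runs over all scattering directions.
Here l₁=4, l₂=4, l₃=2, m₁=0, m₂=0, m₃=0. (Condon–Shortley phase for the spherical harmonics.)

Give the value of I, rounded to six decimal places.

0.163840

Rules hold: Σm=0, L=10 even, 0≤2≤8.
N = 9·9·5 = 405
Δ = 6!·2!·2!/11! = 1/13860
Racah Σ t=2..4: t=2:+1/192 t=3:−1/36 t=4:+1/192 = -5/288
⇒ 3j(4 4 2; 0 0 0)² = 20/693, sgn -1
(m-triple is (0,0,0) — same symbol as above.)
4πI² = N·(3j₀)²·(3jₘ)² = 2000/5929
I = +1·√(0.337325/4π) = 0.16383977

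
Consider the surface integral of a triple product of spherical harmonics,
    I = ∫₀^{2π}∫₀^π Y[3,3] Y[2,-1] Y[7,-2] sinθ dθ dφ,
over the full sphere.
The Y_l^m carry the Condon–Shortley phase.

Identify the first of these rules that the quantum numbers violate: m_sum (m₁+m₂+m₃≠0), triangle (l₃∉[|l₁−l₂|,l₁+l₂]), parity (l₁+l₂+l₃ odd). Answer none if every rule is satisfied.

azimuthal sum: 3 − 1 − 2 = 0  ✓
1 ≤ 7 ≤ 5 (triangle on l)  ✗
L = 3 + 2 + 7 = 12 (even)

triangle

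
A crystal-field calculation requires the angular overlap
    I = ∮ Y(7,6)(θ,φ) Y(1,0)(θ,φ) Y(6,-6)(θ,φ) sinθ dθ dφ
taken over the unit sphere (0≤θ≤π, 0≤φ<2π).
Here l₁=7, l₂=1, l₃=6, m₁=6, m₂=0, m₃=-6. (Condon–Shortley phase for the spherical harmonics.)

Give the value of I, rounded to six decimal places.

Rules hold: Σm=0, L=14 even, 6≤6≤8.
N = 15·3·13 = 585
Δ = 2!·12!·0!/15! = 1/1365
Racah Σ t=1..1: t=1:−1/518400 = -1/518400
⇒ 3j(7 1 6; 0 0 0)² = 7/195, sgn -1
Racah Σ t=1..1: t=1:−1/479001600 = -1/479001600
⇒ 3j(7 1 6; 6 0 -6)² = 1/105, sgn -1
4πI² = N·(3j₀)²·(3jₘ)² = 1/5
I = +1·√(0.2/4π) = 0.12615663

0.126157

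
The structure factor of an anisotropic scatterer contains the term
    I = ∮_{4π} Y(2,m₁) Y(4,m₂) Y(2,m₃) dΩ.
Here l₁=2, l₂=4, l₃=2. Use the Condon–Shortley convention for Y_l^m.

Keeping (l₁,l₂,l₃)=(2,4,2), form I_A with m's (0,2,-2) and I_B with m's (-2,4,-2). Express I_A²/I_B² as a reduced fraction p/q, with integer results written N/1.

3/14

l's match ⇒ only the (l;m) 3-j factors differ between A and B.
A: triangle coeff Δ(2,4,2) = 1/630; Σ_t [2,2]: t=2:+1/96 = 1/96; (3j)²=1/42 [(2 4 2; 0 2 -2)], sign=+1
B: triangle coeff Δ(2,4,2) = 1/630; Σ_t [4,4]: t=4:+1/576 = 1/576; (3j)²=1/9 [(2 4 2; -2 4 -2)], sign=+1
I_A²/I_B² = (1/42)/(1/9) = 3/14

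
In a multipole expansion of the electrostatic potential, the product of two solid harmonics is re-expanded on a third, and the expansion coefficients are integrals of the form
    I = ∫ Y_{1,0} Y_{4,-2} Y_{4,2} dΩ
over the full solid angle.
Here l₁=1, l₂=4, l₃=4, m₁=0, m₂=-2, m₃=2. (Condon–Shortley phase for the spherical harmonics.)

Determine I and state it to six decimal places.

L=9 odd ⇒ parity kills the (l;000) factor ⇒ I = 0

0.000000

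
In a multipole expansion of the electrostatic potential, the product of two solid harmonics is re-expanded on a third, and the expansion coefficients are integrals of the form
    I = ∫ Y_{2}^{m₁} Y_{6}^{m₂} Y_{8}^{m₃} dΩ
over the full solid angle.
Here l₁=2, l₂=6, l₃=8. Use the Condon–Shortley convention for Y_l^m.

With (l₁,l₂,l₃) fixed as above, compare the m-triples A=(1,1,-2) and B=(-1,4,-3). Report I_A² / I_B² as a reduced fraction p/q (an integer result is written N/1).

72/11

Shared (l₁,l₂,l₃)=(2,6,8): N and (l;000)² cancel in I_A²/I_B².
A: Δ = 0!·4!·12!/17! = 1/30940; Racah Σ t=0..0: t=0:+1/3628800 = 1/3628800; ⇒ 3j(2 6 8; 1 1 -2)² = 36/1547, sgn +1
B: Δ = 0!·4!·12!/17! = 1/30940; Racah Σ t=0..0: t=0:+1/43545600 = 1/43545600; ⇒ 3j(2 6 8; -1 4 -3)² = 11/3094, sgn -1
I_A²/I_B² = (36/1547)/(11/3094) = 72/11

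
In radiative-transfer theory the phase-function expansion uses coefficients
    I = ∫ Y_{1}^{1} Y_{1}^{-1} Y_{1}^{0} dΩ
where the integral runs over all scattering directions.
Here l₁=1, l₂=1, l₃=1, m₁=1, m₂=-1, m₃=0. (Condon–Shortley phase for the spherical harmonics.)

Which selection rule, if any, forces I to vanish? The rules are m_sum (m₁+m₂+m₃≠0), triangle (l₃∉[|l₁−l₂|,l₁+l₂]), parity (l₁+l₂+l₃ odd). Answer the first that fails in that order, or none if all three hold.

m₁+m₂+m₃ = 1 − 1 + 0 = 0  ✓
triangle: |1−1|=0 ≤ l₃=1 ≤ 1+1=2  ✓
parity: l₁+l₂+l₃ = 3 is odd  ✗

parity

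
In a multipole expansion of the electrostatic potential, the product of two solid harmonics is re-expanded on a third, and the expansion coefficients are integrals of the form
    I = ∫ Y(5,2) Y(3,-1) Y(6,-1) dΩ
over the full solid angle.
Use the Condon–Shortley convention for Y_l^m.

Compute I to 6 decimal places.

0.080575

Rules hold: Σm=0, L=14 even, 2≤6≤8.
N = 11·7·13 = 1001
Δ = 2!·8!·4!/15! = 1/675675
Racah Σ t=0..2: t=0:+1/8640 t=1:−1/2304 t=2:+1/8640 = -7/34560
⇒ 3j(5 3 6; 0 0 0)² = 7/429, sgn -1
Racah Σ t=0..2: t=0:+1/5760 t=1:−1/8640 t=2:+1/241920 = 1/16128
⇒ 3j(5 3 6; 2 -1 -1)² = 5/1001, sgn -1
4πI² = N·(3j₀)²·(3jₘ)² = 35/429
I = +1·√(0.0815851/4π) = 0.08057502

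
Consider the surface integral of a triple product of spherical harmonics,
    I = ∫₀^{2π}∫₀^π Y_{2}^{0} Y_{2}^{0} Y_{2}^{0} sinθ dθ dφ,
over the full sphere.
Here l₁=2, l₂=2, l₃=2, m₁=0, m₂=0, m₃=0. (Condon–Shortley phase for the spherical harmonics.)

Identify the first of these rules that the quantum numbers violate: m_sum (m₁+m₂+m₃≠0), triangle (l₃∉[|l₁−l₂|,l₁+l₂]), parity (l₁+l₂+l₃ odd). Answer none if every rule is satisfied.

azimuthal sum: 0 + 0 + 0 = 0  ✓
0 ≤ 2 ≤ 4 (triangle on l)  ✓
L = 2 + 2 + 2 = 6 (even)  ✓

none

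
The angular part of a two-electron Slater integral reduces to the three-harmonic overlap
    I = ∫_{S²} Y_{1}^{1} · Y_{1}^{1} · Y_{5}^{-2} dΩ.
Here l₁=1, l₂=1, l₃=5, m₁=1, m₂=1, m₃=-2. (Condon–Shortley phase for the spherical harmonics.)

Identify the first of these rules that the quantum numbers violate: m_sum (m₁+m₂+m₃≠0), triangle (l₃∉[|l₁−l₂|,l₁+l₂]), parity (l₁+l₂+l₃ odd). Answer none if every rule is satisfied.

Σmᵢ = 0  ✓
l₃∈[|l₁−l₂|,l₁+l₂]=[0,2], have l₃=5  ✗
Σlᵢ = 7 ⇒ odd

triangle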